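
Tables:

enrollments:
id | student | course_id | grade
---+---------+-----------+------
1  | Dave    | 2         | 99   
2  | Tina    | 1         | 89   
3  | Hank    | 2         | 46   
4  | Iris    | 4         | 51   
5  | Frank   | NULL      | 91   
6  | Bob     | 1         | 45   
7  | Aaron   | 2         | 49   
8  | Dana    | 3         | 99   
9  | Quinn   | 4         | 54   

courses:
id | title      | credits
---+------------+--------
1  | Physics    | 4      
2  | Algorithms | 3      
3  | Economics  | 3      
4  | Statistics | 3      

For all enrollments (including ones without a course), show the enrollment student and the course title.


LEFT JOIN keeps every row from enrollments (the left table); where course_id has no match in courses, the course columns become NULL. Walk through each enrollment:
  - enrollment 1 (Dave): course_id=2 -> matches Algorithms
  - enrollment 2 (Tina): course_id=1 -> matches Physics
  - enrollment 3 (Hank): course_id=2 -> matches Algorithms
  - enrollment 4 (Iris): course_id=4 -> matches Statistics
  - enrollment 5 (Frank): course_id=NULL, no match -> kept with NULL
  - enrollment 6 (Bob): course_id=1 -> matches Physics
  - enrollment 7 (Aaron): course_id=2 -> matches Algorithms
  - enrollment 8 (Dana): course_id=3 -> matches Economics
  - enrollment 9 (Quinn): course_id=4 -> matches Statistics
All 9 rows appear; 1 has NULL course.

SQL:
SELECT a.student, b.title AS course
FROM enrollments a
LEFT JOIN courses b ON a.course_id = b.id

Result:
student | course    
--------+-----------
Dave    | Algorithms
Tina    | Physics   
Hank    | Algorithms
Iris    | Statistics
Frank   | NULL      
Bob     | Physics   
Aaron   | Algorithms
Dana    | Economics 
Quinn   | Statistics


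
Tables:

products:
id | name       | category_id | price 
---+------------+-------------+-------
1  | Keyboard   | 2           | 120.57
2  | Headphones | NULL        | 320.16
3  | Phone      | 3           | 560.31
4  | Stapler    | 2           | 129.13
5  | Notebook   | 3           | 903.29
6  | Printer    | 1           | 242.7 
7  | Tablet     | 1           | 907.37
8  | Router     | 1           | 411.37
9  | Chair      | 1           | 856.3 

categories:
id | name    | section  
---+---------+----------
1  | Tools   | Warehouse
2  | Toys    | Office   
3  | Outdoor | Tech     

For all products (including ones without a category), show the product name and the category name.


LEFT JOIN keeps every row from products (the left table); where category_id has no match in categories, the category columns become NULL. Walk through each product:
  - product 1 (Keyboard): category_id=2 -> matches Toys
  - product 2 (Headphones): category_id=NULL, no match -> kept with NULL
  - product 3 (Phone): category_id=3 -> matches Outdoor
  - product 4 (Stapler): category_id=2 -> matches Toys
  - product 5 (Notebook): category_id=3 -> matches Outdoor
  - product 6 (Printer): category_id=1 -> matches Tools
  - product 7 (Tablet): category_id=1 -> matches Tools
  - product 8 (Router): category_id=1 -> matches Tools
  - product 9 (Chair): category_id=1 -> matches Tools
All 9 rows appear; 1 has NULL category.

SQL:
SELECT a.name, b.name AS category
FROM products a
LEFT JOIN categories b ON a.category_id = b.id

Result:
name       | category
-----------+---------
Keyboard   | Toys    
Headphones | NULL    
Phone      | Outdoor 
Stapler    | Toys    
Notebook   | Outdoor 
Printer    | Tools   
Tablet     | Tools   
Router     | Tools   
Chair      | Tools   


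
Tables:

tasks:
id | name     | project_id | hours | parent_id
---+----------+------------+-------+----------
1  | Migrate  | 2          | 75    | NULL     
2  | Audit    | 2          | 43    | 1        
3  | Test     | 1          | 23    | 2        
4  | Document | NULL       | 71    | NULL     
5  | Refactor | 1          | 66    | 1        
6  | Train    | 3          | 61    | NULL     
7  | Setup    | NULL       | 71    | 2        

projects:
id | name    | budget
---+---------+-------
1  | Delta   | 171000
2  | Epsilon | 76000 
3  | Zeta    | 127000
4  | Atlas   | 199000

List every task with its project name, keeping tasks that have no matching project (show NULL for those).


LEFT JOIN keeps every row from tasks (the left table); where project_id has no match in projects, the project columns become NULL. Walk through each task:
  - task 1 (Migrate): project_id=2 -> matches Epsilon
  - task 2 (Audit): project_id=2 -> matches Epsilon
  - task 3 (Test): project_id=1 -> matches Delta
  - task 4 (Document): project_id=NULL, no match -> kept with NULL
  - task 5 (Refactor): project_id=1 -> matches Delta
  - task 6 (Train): project_id=3 -> matches Zeta
  - task 7 (Setup): project_id=NULL, no match -> kept with NULL
All 7 rows appear; 2 have NULL project.

SQL:
SELECT a.name, b.name AS project
FROM tasks a
LEFT JOIN projects b ON a.project_id = b.id

Result:
name     | project
---------+--------
Migrate  | Epsilon
Audit    | Epsilon
Test     | Delta  
Document | NULL   
Refactor | Delta  
Train    | Zeta   
Setup    | NULL   


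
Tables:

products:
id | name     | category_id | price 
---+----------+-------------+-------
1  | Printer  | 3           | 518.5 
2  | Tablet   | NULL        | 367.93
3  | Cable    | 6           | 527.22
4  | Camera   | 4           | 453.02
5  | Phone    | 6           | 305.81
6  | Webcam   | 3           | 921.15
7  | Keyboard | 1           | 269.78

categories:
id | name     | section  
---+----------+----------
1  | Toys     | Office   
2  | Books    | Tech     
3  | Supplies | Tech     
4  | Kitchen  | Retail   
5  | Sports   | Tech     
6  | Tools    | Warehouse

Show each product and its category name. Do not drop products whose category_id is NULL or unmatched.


LEFT JOIN keeps every row from products (the left table); where category_id has no match in categories, the category columns become NULL. Walk through each product:
  - product 1 (Printer): category_id=3 -> matches Supplies
  - product 2 (Tablet): category_id=NULL, no match -> kept with NULL
  - product 3 (Cable): category_id=6 -> matches Tools
  - product 4 (Camera): category_id=4 -> matches Kitchen
  - product 5 (Phone): category_id=6 -> matches Tools
  - product 6 (Webcam): category_id=3 -> matches Supplies
  - product 7 (Keyboard): category_id=1 -> matches Toys
All 7 rows appear; 1 has NULL category.

SQL:
SELECT a.name, b.name AS category
FROM products a
LEFT JOIN categories b ON a.category_id = b.id

Result:
name     | category
---------+---------
Printer  | Supplies
Tablet   | NULL    
Cable    | Tools   
Camera   | Kitchen 
Phone    | Tools   
Webcam   | Supplies
Keyboard | Toys    


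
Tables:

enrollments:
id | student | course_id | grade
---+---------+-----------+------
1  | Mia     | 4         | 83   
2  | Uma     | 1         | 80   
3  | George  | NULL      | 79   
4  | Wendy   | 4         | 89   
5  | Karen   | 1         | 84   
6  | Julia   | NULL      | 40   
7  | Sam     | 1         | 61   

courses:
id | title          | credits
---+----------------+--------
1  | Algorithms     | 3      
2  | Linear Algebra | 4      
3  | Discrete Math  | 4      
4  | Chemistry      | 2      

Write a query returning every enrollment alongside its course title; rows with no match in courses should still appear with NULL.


LEFT JOIN keeps every row from enrollments (the left table); where course_id has no match in courses, the course columns become NULL. Walk through each enrollment:
  - enrollment 1 (Mia): course_id=4 -> matches Chemistry
  - enrollment 2 (Uma): course_id=1 -> matches Algorithms
  - enrollment 3 (George): course_id=NULL, no match -> kept with NULL
  - enrollment 4 (Wendy): course_id=4 -> matches Chemistry
  - enrollment 5 (Karen): course_id=1 -> matches Algorithms
  - enrollment 6 (Julia): course_id=NULL, no match -> kept with NULL
  - enrollment 7 (Sam): course_id=1 -> matches Algorithms
All 7 rows appear; 2 have NULL course.

SQL:
SELECT a.student, b.title AS course
FROM enrollments a
LEFT JOIN courses b ON a.course_id = b.id

Result:
student | course    
--------+-----------
Mia     | Chemistry 
Uma     | Algorithms
George  | NULL      
Wendy   | Chemistry 
Karen   | Algorithms
Julia   | NULL      
Sam     | Algorithms


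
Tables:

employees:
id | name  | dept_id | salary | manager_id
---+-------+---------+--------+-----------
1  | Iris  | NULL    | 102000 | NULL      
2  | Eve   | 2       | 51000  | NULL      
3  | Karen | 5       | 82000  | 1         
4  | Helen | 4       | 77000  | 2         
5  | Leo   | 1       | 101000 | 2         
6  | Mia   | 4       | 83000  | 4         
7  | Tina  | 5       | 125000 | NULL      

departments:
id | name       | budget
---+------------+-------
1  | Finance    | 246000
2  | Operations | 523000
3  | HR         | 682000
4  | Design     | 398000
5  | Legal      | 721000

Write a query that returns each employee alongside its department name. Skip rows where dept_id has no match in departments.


INNER JOIN keeps only employees rows whose dept_id matches an id in departments. Walk through each employee:
  - employee 1 (Iris): dept_id=NULL, no match -> dropped
  - employee 2 (Eve): dept_id=2 -> matches Operations
  - employee 3 (Karen): dept_id=5 -> matches Legal
  - employee 4 (Helen): dept_id=4 -> matches Design
  - employee 5 (Leo): dept_id=1 -> matches Finance
  - employee 6 (Mia): dept_id=4 -> matches Design
  - employee 7 (Tina): dept_id=5 -> matches Legal
So 1 of 7 rows is dropped.

SQL:
SELECT a.name, b.name AS department
FROM employees a
INNER JOIN departments b ON a.dept_id = b.id

Result:
name  | department
------+-----------
Eve   | Operations
Karen | Legal     
Helen | Design    
Leo   | Finance   
Mia   | Design    
Tina  | Legal     


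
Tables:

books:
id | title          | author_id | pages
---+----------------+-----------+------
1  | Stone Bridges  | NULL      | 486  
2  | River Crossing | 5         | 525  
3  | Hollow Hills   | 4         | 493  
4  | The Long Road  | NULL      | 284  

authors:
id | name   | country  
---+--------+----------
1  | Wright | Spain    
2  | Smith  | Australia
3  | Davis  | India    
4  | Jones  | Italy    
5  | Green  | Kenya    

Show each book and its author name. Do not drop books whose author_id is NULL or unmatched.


LEFT JOIN keeps every row from books (the left table); where author_id has no match in authors, the author columns become NULL. Walk through each book:
  - book 1 (Stone Bridges): author_id=NULL, no match -> kept with NULL
  - book 2 (River Crossing): author_id=5 -> matches Green
  - book 3 (Hollow Hills): author_id=4 -> matches Jones
  - book 4 (The Long Road): author_id=NULL, no match -> kept with NULL
All 4 rows appear; 2 have NULL author.

SQL:
SELECT a.title, b.name AS author
FROM books a
LEFT JOIN authors b ON a.author_id = b.id

Result:
title          | author
---------------+-------
Stone Bridges  | NULL  
River Crossing | Green 
Hollow Hills   | Jones 
The Long Road  | NULL  


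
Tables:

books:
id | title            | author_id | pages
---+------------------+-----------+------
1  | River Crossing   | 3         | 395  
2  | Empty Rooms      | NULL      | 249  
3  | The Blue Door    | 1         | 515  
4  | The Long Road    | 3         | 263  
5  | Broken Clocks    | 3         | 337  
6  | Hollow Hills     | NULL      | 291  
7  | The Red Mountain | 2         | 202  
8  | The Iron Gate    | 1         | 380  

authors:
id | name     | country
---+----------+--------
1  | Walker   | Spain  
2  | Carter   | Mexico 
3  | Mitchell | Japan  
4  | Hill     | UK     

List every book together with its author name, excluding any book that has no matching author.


INNER JOIN keeps only books rows whose author_id matches an id in authors. Walk through each book:
  - book 1 (River Crossing): author_id=3 -> matches Mitchell
  - book 2 (Empty Rooms): author_id=NULL, no match -> dropped
  - book 3 (The Blue Door): author_id=1 -> matches Walker
  - book 4 (The Long Road): author_id=3 -> matches Mitchell
  - book 5 (Broken Clocks): author_id=3 -> matches Mitchell
  - book 6 (Hollow Hills): author_id=NULL, no match -> dropped
  - book 7 (The Red Mountain): author_id=2 -> matches Carter
  - book 8 (The Iron Gate): author_id=1 -> matches Walker
So 2 of 8 rows are dropped.

SQL:
SELECT a.title, b.name AS author
FROM books a
INNER JOIN authors b ON a.author_id = b.id

Result:
title            | author  
-----------------+---------
River Crossing   | Mitchell
The Blue Door    | Walker  
The Long Road    | Mitchell
Broken Clocks    | Mitchell
The Red Mountain | Carter  
The Iron Gate    | Walker  


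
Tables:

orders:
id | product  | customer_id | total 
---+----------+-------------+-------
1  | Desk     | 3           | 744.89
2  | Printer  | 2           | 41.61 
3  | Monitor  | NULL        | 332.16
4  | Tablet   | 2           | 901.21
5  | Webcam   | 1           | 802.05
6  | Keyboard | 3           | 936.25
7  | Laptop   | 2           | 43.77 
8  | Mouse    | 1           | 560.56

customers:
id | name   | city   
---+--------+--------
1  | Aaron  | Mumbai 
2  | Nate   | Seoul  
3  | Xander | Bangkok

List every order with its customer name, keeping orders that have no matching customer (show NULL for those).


LEFT JOIN keeps every row from orders (the left table); where customer_id has no match in customers, the customer columns become NULL. Walk through each order:
  - order 1 (Desk): customer_id=3 -> matches Xander
  - order 2 (Printer): customer_id=2 -> matches Nate
  - order 3 (Monitor): customer_id=NULL, no match -> kept with NULL
  - order 4 (Tablet): customer_id=2 -> matches Nate
  - order 5 (Webcam): customer_id=1 -> matches Aaron
  - order 6 (Keyboard): customer_id=3 -> matches Xander
  - order 7 (Laptop): customer_id=2 -> matches Nate
  - order 8 (Mouse): customer_id=1 -> matches Aaron
All 8 rows appear; 1 has NULL customer.

SQL:
SELECT a.product, b.name AS customer
FROM orders a
LEFT JOIN customers b ON a.customer_id = b.id

Result:
product  | customer
---------+---------
Desk     | Xander  
Printer  | Nate    
Monitor  | NULL    
Tablet   | Nate    
Webcam   | Aaron   
Keyboard | Xander  
Laptop   | Nate    
Mouse    | Aaron   


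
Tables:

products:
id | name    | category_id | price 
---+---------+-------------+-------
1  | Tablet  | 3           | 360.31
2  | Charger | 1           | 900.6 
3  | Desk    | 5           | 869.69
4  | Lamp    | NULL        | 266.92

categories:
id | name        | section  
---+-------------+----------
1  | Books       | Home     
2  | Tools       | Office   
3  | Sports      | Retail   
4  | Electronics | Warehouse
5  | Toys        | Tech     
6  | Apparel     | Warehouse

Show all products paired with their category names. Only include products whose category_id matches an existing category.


INNER JOIN keeps only products rows whose category_id matches an id in categories. Walk through each product:
  - product 1 (Tablet): category_id=3 -> matches Sports
  - product 2 (Charger): category_id=1 -> matches Books
  - product 3 (Desk): category_id=5 -> matches Toys
  - product 4 (Lamp): category_id=NULL, no match -> dropped
So 1 of 4 rows is dropped.

SQL:
SELECT a.name, b.name AS category
FROM products a
INNER JOIN categories b ON a.category_id = b.id

Result:
name    | category
--------+---------
Tablet  | Sports  
Charger | Books   
Desk    | Toys    


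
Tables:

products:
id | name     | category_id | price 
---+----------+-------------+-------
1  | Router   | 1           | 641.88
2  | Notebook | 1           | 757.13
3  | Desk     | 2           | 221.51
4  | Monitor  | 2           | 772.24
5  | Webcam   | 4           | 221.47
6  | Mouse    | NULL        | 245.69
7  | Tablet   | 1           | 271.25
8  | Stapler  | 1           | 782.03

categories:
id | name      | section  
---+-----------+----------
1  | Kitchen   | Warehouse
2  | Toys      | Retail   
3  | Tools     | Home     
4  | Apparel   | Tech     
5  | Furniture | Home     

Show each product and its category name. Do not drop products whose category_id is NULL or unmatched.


LEFT JOIN keeps every row from products (the left table); where category_id has no match in categories, the category columns become NULL. Walk through each product:
  - product 1 (Router): category_id=1 -> matches Kitchen
  - product 2 (Notebook): category_id=1 -> matches Kitchen
  - product 3 (Desk): category_id=2 -> matches Toys
  - product 4 (Monitor): category_id=2 -> matches Toys
  - product 5 (Webcam): category_id=4 -> matches Apparel
  - product 6 (Mouse): category_id=NULL, no match -> kept with NULL
  - product 7 (Tablet): category_id=1 -> matches Kitchen
  - product 8 (Stapler): category_id=1 -> matches Kitchen
All 8 rows appear; 1 has NULL category.

SQL:
SELECT a.name, b.name AS category
FROM products a
LEFT JOIN categories b ON a.category_id = b.id

Result:
name     | category
---------+---------
Router   | Kitchen 
Notebook | Kitchen 
Desk     | Toys    
Monitor  | Toys    
Webcam   | Apparel 
Mouse    | NULL    
Tablet   | Kitchen 
Stapler  | Kitchen 


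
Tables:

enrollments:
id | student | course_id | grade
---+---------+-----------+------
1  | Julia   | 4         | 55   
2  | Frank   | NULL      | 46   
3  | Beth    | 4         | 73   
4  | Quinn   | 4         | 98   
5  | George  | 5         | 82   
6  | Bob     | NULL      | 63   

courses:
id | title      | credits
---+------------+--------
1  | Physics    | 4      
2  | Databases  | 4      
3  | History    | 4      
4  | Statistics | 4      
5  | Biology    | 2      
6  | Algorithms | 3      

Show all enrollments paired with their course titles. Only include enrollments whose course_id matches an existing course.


INNER JOIN keeps only enrollments rows whose course_id matches an id in courses. Walk through each enrollment:
  - enrollment 1 (Julia): course_id=4 -> matches Statistics
  - enrollment 2 (Frank): course_id=NULL, no match -> dropped
  - enrollment 3 (Beth): course_id=4 -> matches Statistics
  - enrollment 4 (Quinn): course_id=4 -> matches Statistics
  - enrollment 5 (George): course_id=5 -> matches Biology
  - enrollment 6 (Bob): course_id=NULL, no match -> dropped
So 2 of 6 rows are dropped.

SQL:
SELECT a.student, b.title AS course
FROM enrollments a
INNER JOIN courses b ON a.course_id = b.id

Result:
student | course    
--------+-----------
Julia   | Statistics
Beth    | Statistics
Quinn   | Statistics
George  | Biology   


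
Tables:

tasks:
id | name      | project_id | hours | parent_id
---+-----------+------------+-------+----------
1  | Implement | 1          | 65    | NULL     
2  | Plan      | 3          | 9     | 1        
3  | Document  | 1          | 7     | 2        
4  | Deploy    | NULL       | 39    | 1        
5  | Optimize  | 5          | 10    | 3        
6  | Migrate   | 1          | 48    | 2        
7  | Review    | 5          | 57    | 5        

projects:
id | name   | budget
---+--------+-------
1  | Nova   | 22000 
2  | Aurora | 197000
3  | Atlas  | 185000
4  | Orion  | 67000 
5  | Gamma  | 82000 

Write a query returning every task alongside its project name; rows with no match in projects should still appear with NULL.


LEFT JOIN keeps every row from tasks (the left table); where project_id has no match in projects, the project columns become NULL. Walk through each task:
  - task 1 (Implement): project_id=1 -> matches Nova
  - task 2 (Plan): project_id=3 -> matches Atlas
  - task 3 (Document): project_id=1 -> matches Nova
  - task 4 (Deploy): project_id=NULL, no match -> kept with NULL
  - task 5 (Optimize): project_id=5 -> matches Gamma
  - task 6 (Migrate): project_id=1 -> matches Nova
  - task 7 (Review): project_id=5 -> matches Gamma
All 7 rows appear; 1 has NULL project.

SQL:
SELECT a.name, b.name AS project
FROM tasks a
LEFT JOIN projects b ON a.project_id = b.id

Result:
name      | project
----------+--------
Implement | Nova   
Plan      | Atlas  
Document  | Nova   
Deploy    | NULL   
Optimize  | Gamma  
Migrate   | Nova   
Review    | Gamma  


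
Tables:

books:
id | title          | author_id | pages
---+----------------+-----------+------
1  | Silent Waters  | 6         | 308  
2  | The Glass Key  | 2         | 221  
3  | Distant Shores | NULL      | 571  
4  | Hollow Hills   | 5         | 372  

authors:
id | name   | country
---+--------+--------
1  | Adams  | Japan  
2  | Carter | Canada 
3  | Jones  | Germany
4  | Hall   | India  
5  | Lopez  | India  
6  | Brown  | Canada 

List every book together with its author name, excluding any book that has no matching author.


INNER JOIN keeps only books rows whose author_id matches an id in authors. Walk through each book:
  - book 1 (Silent Waters): author_id=6 -> matches Brown
  - book 2 (The Glass Key): author_id=2 -> matches Carter
  - book 3 (Distant Shores): author_id=NULL, no match -> dropped
  - book 4 (Hollow Hills): author_id=5 -> matches Lopez
So 1 of 4 rows is dropped.

SQL:
SELECT a.title, b.name AS author
FROM books a
INNER JOIN authors b ON a.author_id = b.id

Result:
title         | author
--------------+-------
Silent Waters | Brown 
The Glass Key | Carter
Hollow Hills  | Lopez 


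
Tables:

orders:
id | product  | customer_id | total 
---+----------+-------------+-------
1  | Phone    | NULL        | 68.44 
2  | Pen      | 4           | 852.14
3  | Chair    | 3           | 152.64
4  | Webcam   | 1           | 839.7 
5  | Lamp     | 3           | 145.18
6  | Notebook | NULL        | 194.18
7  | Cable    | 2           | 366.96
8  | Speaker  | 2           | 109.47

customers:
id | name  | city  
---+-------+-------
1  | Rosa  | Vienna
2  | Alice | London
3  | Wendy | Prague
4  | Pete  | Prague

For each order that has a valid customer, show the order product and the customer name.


INNER JOIN keeps only orders rows whose customer_id matches an id in customers. Walk through each order:
  - order 1 (Phone): customer_id=NULL, no match -> dropped
  - order 2 (Pen): customer_id=4 -> matches Pete
  - order 3 (Chair): customer_id=3 -> matches Wendy
  - order 4 (Webcam): customer_id=1 -> matches Rosa
  - order 5 (Lamp): customer_id=3 -> matches Wendy
  - order 6 (Notebook): customer_id=NULL, no match -> dropped
  - order 7 (Cable): customer_id=2 -> matches Alice
  - order 8 (Speaker): customer_id=2 -> matches Alice
So 2 of 8 rows are dropped.

SQL:
SELECT a.product, b.name AS customer
FROM orders a
INNER JOIN customers b ON a.customer_id = b.id

Result:
product | customer
--------+---------
Pen     | Pete    
Chair   | Wendy   
Webcam  | Rosa    
Lamp    | Wendy   
Cable   | Alice   
Speaker | Alice   


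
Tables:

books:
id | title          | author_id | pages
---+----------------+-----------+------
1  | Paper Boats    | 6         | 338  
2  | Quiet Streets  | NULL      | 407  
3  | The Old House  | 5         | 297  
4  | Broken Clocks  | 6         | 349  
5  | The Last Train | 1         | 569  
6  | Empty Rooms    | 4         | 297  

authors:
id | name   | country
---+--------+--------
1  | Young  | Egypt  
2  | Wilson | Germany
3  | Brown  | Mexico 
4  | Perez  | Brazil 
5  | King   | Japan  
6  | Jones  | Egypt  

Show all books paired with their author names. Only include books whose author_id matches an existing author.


INNER JOIN keeps only books rows whose author_id matches an id in authors. Walk through each book:
  - book 1 (Paper Boats): author_id=6 -> matches Jones
  - book 2 (Quiet Streets): author_id=NULL, no match -> dropped
  - book 3 (The Old House): author_id=5 -> matches King
  - book 4 (Broken Clocks): author_id=6 -> matches Jones
  - book 5 (The Last Train): author_id=1 -> matches Young
  - book 6 (Empty Rooms): author_id=4 -> matches Perez
So 1 of 6 rows is dropped.

SQL:
SELECT a.title, b.name AS author
FROM books a
INNER JOIN authors b ON a.author_id = b.id

Result:
title          | author
---------------+-------
Paper Boats    | Jones 
The Old House  | King  
Broken Clocks  | Jones 
The Last Train | Young 
Empty Rooms    | Perez 


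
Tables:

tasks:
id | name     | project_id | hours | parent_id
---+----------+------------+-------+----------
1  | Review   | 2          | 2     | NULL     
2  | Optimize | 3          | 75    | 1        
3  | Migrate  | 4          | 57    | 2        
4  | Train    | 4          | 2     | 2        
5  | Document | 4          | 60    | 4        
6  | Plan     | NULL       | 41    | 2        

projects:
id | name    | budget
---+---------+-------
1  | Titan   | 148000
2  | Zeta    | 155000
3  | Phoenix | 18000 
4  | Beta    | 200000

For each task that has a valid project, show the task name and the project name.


INNER JOIN keeps only tasks rows whose project_id matches an id in projects. Walk through each task:
  - task 1 (Review): project_id=2 -> matches Zeta
  - task 2 (Optimize): project_id=3 -> matches Phoenix
  - task 3 (Migrate): project_id=4 -> matches Beta
  - task 4 (Train): project_id=4 -> matches Beta
  - task 5 (Document): project_id=4 -> matches Beta
  - task 6 (Plan): project_id=NULL, no match -> dropped
So 1 of 6 rows is dropped.

SQL:
SELECT a.name, b.name AS project
FROM tasks a
INNER JOIN projects b ON a.project_id = b.id

Result:
name     | project
---------+--------
Review   | Zeta   
Optimize | Phoenix
Migrate  | Beta   
Train    | Beta   
Document | Beta   


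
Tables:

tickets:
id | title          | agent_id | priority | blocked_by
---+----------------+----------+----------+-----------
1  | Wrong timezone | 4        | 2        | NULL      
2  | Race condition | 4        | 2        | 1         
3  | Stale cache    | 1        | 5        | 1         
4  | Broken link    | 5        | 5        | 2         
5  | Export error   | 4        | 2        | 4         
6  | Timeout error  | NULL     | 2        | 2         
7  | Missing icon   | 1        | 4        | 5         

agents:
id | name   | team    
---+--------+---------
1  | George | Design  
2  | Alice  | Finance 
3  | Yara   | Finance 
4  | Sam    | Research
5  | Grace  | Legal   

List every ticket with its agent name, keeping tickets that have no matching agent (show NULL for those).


LEFT JOIN keeps every row from tickets (the left table); where agent_id has no match in agents, the agent columns become NULL. Walk through each ticket:
  - ticket 1 (Wrong timezone): agent_id=4 -> matches Sam
  - ticket 2 (Race condition): agent_id=4 -> matches Sam
  - ticket 3 (Stale cache): agent_id=1 -> matches George
  - ticket 4 (Broken link): agent_id=5 -> matches Grace
  - ticket 5 (Export error): agent_id=4 -> matches Sam
  - ticket 6 (Timeout error): agent_id=NULL, no match -> kept with NULL
  - ticket 7 (Missing icon): agent_id=1 -> matches George
All 7 rows appear; 1 has NULL agent.

SQL:
SELECT a.title, b.name AS agent
FROM tickets a
LEFT JOIN agents b ON a.agent_id = b.id

Result:
title          | agent 
---------------+-------
Wrong timezone | Sam   
Race condition | Sam   
Stale cache    | George
Broken link    | Grace 
Export error   | Sam   
Timeout error  | NULL  
Missing icon   | George


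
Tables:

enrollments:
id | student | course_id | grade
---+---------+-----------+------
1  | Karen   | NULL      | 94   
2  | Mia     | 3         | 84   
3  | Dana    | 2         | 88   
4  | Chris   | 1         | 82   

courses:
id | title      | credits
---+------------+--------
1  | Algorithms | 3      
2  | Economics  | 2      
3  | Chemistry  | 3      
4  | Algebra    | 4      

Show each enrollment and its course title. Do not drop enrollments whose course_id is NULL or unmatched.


LEFT JOIN keeps every row from enrollments (the left table); where course_id has no match in courses, the course columns become NULL. Walk through each enrollment:
  - enrollment 1 (Karen): course_id=NULL, no match -> kept with NULL
  - enrollment 2 (Mia): course_id=3 -> matches Chemistry
  - enrollment 3 (Dana): course_id=2 -> matches Economics
  - enrollment 4 (Chris): course_id=1 -> matches Algorithms
All 4 rows appear; 1 has NULL course.

SQL:
SELECT a.student, b.title AS course
FROM enrollments a
LEFT JOIN courses b ON a.course_id = b.id

Result:
student | course    
--------+-----------
Karen   | NULL      
Mia     | Chemistry 
Dana    | Economics 
Chris   | Algorithms


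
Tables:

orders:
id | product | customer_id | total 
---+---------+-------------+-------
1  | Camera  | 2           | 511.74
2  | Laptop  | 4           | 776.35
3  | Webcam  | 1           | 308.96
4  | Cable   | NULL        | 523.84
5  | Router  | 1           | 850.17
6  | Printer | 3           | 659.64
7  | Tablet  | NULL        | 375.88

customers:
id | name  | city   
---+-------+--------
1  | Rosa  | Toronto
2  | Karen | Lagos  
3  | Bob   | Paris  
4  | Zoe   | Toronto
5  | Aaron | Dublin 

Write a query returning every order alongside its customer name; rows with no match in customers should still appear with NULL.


LEFT JOIN keeps every row from orders (the left table); where customer_id has no match in customers, the customer columns become NULL. Walk through each order:
  - order 1 (Camera): customer_id=2 -> matches Karen
  - order 2 (Laptop): customer_id=4 -> matches Zoe
  - order 3 (Webcam): customer_id=1 -> matches Rosa
  - order 4 (Cable): customer_id=NULL, no match -> kept with NULL
  - order 5 (Router): customer_id=1 -> matches Rosa
  - order 6 (Printer): customer_id=3 -> matches Bob
  - order 7 (Tablet): customer_id=NULL, no match -> kept with NULL
All 7 rows appear; 2 have NULL customer.

SQL:
SELECT a.product, b.name AS customer
FROM orders a
LEFT JOIN customers b ON a.customer_id = b.id

Result:
product | customer
--------+---------
Camera  | Karen   
Laptop  | Zoe     
Webcam  | Rosa    
Cable   | NULL    
Router  | Rosa    
Printer | Bob     
Tablet  | NULL    


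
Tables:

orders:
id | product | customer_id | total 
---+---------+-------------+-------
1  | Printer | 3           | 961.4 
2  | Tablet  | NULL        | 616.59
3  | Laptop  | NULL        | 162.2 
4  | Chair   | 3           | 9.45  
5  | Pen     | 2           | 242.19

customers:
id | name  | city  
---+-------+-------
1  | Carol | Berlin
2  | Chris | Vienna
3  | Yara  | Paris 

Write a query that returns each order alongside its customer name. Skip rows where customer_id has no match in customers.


INNER JOIN keeps only orders rows whose customer_id matches an id in customers. Walk through each order:
  - order 1 (Printer): customer_id=3 -> matches Yara
  - order 2 (Tablet): customer_id=NULL, no match -> dropped
  - order 3 (Laptop): customer_id=NULL, no match -> dropped
  - order 4 (Chair): customer_id=3 -> matches Yara
  - order 5 (Pen): customer_id=2 -> matches Chris
So 2 of 5 rows are dropped.

SQL:
SELECT a.product, b.name AS customer
FROM orders a
INNER JOIN customers b ON a.customer_id = b.id

Result:
product | customer
--------+---------
Printer | Yara    
Chair   | Yara    
Pen     | Chris   


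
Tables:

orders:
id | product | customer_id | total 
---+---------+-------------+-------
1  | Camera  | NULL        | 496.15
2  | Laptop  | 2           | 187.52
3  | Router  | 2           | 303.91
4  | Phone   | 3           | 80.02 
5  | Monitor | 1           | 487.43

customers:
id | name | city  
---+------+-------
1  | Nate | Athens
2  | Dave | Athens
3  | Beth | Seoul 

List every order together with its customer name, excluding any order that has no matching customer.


INNER JOIN keeps only orders rows whose customer_id matches an id in customers. Walk through each order:
  - order 1 (Camera): customer_id=NULL, no match -> dropped
  - order 2 (Laptop): customer_id=2 -> matches Dave
  - order 3 (Router): customer_id=2 -> matches Dave
  - order 4 (Phone): customer_id=3 -> matches Beth
  - order 5 (Monitor): customer_id=1 -> matches Nate
So 1 of 5 rows is dropped.

SQL:
SELECT a.product, b.name AS customer
FROM orders a
INNER JOIN customers b ON a.customer_id = b.id

Result:
product | customer
--------+---------
Laptop  | Dave    
Router  | Dave    
Phone   | Beth    
Monitor | Nate    


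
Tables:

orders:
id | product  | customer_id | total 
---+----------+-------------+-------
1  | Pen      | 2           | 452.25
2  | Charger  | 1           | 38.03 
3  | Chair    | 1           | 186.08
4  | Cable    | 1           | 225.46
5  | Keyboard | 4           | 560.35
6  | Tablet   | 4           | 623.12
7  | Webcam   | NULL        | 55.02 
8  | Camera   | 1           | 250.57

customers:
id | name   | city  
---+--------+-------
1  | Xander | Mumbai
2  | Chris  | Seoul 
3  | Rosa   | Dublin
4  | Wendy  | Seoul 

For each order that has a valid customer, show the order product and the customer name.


INNER JOIN keeps only orders rows whose customer_id matches an id in customers. Walk through each order:
  - order 1 (Pen): customer_id=2 -> matches Chris
  - order 2 (Charger): customer_id=1 -> matches Xander
  - order 3 (Chair): customer_id=1 -> matches Xander
  - order 4 (Cable): customer_id=1 -> matches Xander
  - order 5 (Keyboard): customer_id=4 -> matches Wendy
  - order 6 (Tablet): customer_id=4 -> matches Wendy
  - order 7 (Webcam): customer_id=NULL, no match -> dropped
  - order 8 (Camera): customer_id=1 -> matches Xander
So 1 of 8 rows is dropped.

SQL:
SELECT a.product, b.name AS customer
FROM orders a
INNER JOIN customers b ON a.customer_id = b.id

Result:
product  | customer
---------+---------
Pen      | Chris   
Charger  | Xander  
Chair    | Xander  
Cable    | Xander  
Keyboard | Wendy   
Tablet   | Wendy   
Camera   | Xander  


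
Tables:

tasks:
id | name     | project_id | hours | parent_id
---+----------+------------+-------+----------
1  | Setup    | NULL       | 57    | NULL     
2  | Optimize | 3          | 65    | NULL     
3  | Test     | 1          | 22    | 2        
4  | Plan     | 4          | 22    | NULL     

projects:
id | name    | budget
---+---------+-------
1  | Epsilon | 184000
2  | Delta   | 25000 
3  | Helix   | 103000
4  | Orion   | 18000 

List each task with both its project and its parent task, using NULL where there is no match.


Two LEFT JOINs from the same base table tasks: one to projects via project_id, one to tasks itself via parent_id. Both are LEFT so every task is preserved.
Match against projects:
  - task 1 (Setup): project_id=NULL, no match -> kept with NULL
  - task 2 (Optimize): project_id=3 -> matches Helix
  - task 3 (Test): project_id=1 -> matches Epsilon
  - task 4 (Plan): project_id=4 -> matches Orion
Match against tasks (self):
  - task 1 (Setup): parent_id=NULL -> NULL
  - task 2 (Optimize): parent_id=NULL -> NULL
  - task 3 (Test): parent_id=2 -> Optimize
  - task 4 (Plan): parent_id=NULL -> NULL

SQL:
SELECT a.name, b.name AS project, c.name AS parent
FROM tasks a
LEFT JOIN projects b ON a.project_id = b.id
LEFT JOIN tasks c ON a.parent_id = c.id

Result:
name     | project | parent  
---------+---------+---------
Setup    | NULL    | NULL    
Optimize | Helix   | NULL    
Test     | Epsilon | Optimize
Plan     | Orion   | NULL    


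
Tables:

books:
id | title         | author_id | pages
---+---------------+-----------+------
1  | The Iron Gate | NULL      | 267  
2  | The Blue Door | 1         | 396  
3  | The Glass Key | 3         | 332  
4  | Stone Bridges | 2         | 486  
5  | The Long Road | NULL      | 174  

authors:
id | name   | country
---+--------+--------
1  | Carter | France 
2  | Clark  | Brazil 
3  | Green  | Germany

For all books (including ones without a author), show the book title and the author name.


LEFT JOIN keeps every row from books (the left table); where author_id has no match in authors, the author columns become NULL. Walk through each book:
  - book 1 (The Iron Gate): author_id=NULL, no match -> kept with NULL
  - book 2 (The Blue Door): author_id=1 -> matches Carter
  - book 3 (The Glass Key): author_id=3 -> matches Green
  - book 4 (Stone Bridges): author_id=2 -> matches Clark
  - book 5 (The Long Road): author_id=NULL, no match -> kept with NULL
All 5 rows appear; 2 have NULL author.

SQL:
SELECT a.title, b.name AS author
FROM books a
LEFT JOIN authors b ON a.author_id = b.id

Result:
title         | author
--------------+-------
The Iron Gate | NULL  
The Blue Door | Carter
The Glass Key | Green 
Stone Bridges | Clark 
The Long Road | NULL  


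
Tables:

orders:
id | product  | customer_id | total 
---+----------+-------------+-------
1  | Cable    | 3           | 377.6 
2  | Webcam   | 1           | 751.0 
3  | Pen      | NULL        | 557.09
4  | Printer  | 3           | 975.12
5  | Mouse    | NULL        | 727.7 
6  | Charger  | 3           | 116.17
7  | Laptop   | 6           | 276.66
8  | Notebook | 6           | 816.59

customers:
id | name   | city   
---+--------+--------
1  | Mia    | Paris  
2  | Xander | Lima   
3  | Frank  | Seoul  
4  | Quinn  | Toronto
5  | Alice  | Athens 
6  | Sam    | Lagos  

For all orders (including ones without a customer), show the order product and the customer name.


LEFT JOIN keeps every row from orders (the left table); where customer_id has no match in customers, the customer columns become NULL. Walk through each order:
  - order 1 (Cable): customer_id=3 -> matches Frank
  - order 2 (Webcam): customer_id=1 -> matches Mia
  - order 3 (Pen): customer_id=NULL, no match -> kept with NULL
  - order 4 (Printer): customer_id=3 -> matches Frank
  - order 5 (Mouse): customer_id=NULL, no match -> kept with NULL
  - order 6 (Charger): customer_id=3 -> matches Frank
  - order 7 (Laptop): customer_id=6 -> matches Sam
  - order 8 (Notebook): customer_id=6 -> matches Sam
All 8 rows appear; 2 have NULL customer.

SQL:
SELECT a.product, b.name AS customer
FROM orders a
LEFT JOIN customers b ON a.customer_id = b.id

Result:
product  | customer
---------+---------
Cable    | Frank   
Webcam   | Mia     
Pen      | NULL    
Printer  | Frank   
Mouse    | NULL    
Charger  | Frank   
Laptop   | Sam     
Notebook | Sam     


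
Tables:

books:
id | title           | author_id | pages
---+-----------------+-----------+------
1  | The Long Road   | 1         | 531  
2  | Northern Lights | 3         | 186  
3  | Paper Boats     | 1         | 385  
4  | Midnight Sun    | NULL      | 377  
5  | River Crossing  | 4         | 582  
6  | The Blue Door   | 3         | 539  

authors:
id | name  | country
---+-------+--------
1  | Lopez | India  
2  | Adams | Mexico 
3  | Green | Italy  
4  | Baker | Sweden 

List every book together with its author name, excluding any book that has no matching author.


INNER JOIN keeps only books rows whose author_id matches an id in authors. Walk through each book:
  - book 1 (The Long Road): author_id=1 -> matches Lopez
  - book 2 (Northern Lights): author_id=3 -> matches Green
  - book 3 (Paper Boats): author_id=1 -> matches Lopez
  - book 4 (Midnight Sun): author_id=NULL, no match -> dropped
  - book 5 (River Crossing): author_id=4 -> matches Baker
  - book 6 (The Blue Door): author_id=3 -> matches Green
So 1 of 6 rows is dropped.

SQL:
SELECT a.title, b.name AS author
FROM books a
INNER JOIN authors b ON a.author_id = b.id

Result:
title           | author
----------------+-------
The Long Road   | Lopez 
Northern Lights | Green 
Paper Boats     | Lopez 
River Crossing  | Baker 
The Blue Door   | Green 


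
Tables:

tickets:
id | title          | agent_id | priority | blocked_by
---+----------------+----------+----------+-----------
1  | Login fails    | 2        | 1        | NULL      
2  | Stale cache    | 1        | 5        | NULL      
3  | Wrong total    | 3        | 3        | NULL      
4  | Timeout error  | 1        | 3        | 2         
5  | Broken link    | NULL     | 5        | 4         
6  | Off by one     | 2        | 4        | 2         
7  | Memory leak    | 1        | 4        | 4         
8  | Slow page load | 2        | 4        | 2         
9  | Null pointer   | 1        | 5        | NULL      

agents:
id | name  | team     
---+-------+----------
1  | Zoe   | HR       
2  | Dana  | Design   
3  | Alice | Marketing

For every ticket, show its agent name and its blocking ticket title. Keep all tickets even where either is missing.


Two LEFT JOINs from the same base table tickets: one to agents via agent_id, one to tickets itself via blocked_by. Both are LEFT so every ticket is preserved.
Match against agents:
  - ticket 1 (Login fails): agent_id=2 -> matches Dana
  - ticket 2 (Stale cache): agent_id=1 -> matches Zoe
  - ticket 3 (Wrong total): agent_id=3 -> matches Alice
  - ticket 4 (Timeout error): agent_id=1 -> matches Zoe
  - ticket 5 (Broken link): agent_id=NULL, no match -> kept with NULL
  - ticket 6 (Off by one): agent_id=2 -> matches Dana
  - ticket 7 (Memory leak): agent_id=1 -> matches Zoe
  - ticket 8 (Slow page load): agent_id=2 -> matches Dana
  - ticket 9 (Null pointer): agent_id=1 -> matches Zoe
Match against tickets (self):
  - ticket 1 (Login fails): blocked_by=NULL -> NULL
  - ticket 2 (Stale cache): blocked_by=NULL -> NULL
  - ticket 3 (Wrong total): blocked_by=NULL -> NULL
  - ticket 4 (Timeout error): blocked_by=2 -> Stale cache
  - ticket 5 (Broken link): blocked_by=4 -> Timeout error
  - ticket 6 (Off by one): blocked_by=2 -> Stale cache
  - ticket 7 (Memory leak): blocked_by=4 -> Timeout error
  - ticket 8 (Slow page load): blocked_by=2 -> Stale cache
  - ticket 9 (Null pointer): blocked_by=NULL -> NULL

SQL:
SELECT a.title, b.name AS agent, c.title AS blocked_by
FROM tickets a
LEFT JOIN agents b ON a.agent_id = b.id
LEFT JOIN tickets c ON a.blocked_by = c.id

Result:
title          | agent | blocked_by   
---------------+-------+--------------
Login fails    | Dana  | NULL         
Stale cache    | Zoe   | NULL         
Wrong total    | Alice | NULL         
Timeout error  | Zoe   | Stale cache  
Broken link    | NULL  | Timeout error
Off by one     | Dana  | Stale cache  
Memory leak    | Zoe   | Timeout error
Slow page load | Dana  | Stale cache  
Null pointer   | Zoe   | NULL         
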